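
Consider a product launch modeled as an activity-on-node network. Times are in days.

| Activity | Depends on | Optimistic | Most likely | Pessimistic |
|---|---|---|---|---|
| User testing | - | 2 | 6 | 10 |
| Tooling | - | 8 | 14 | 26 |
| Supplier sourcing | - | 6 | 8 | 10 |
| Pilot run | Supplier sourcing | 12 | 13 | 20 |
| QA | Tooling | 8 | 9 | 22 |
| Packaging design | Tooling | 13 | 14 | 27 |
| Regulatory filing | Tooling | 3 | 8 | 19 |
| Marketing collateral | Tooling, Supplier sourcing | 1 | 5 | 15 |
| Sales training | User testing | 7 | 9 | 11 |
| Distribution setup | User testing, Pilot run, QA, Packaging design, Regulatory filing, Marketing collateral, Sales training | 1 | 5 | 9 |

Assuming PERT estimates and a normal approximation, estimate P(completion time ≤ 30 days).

0.068

te_User testing = (2 + 4·6 + 10)/6 = 36/6 = 6; σ²_User testing = ((10−2)/6)² = 1.778
te_Tooling = (8 + 4·14 + 26)/6 = 90/6 = 15; σ²_Tooling = ((26−8)/6)² = 9.000
te_Supplier sourcing = (6 + 4·8 + 10)/6 = 48/6 = 8; σ²_Supplier sourcing = ((10−6)/6)² = 0.444
te_Pilot run = (12 + 4·13 + 20)/6 = 84/6 = 14; σ²_Pilot run = ((20−12)/6)² = 1.778
te_QA = (8 + 4·9 + 22)/6 = 66/6 = 11; σ²_QA = ((22−8)/6)² = 5.444
te_Packaging design = (13 + 4·14 + 27)/6 = 96/6 = 16; σ²_Packaging design = ((27−13)/6)² = 5.444
te_Regulatory filing = (3 + 4·8 + 19)/6 = 54/6 = 9; σ²_Regulatory filing = ((19−3)/6)² = 7.111
te_Marketing collateral = (1 + 4·5 + 15)/6 = 36/6 = 6; σ²_Marketing collateral = ((15−1)/6)² = 5.444
te_Sales training = (7 + 4·9 + 11)/6 = 54/6 = 9; σ²_Sales training = ((11−7)/6)² = 0.444
te_Distribution setup = (1 + 4·5 + 9)/6 = 30/6 = 5; σ²_Distribution setup = ((9−1)/6)² = 1.778

Forward pass:
ES_User testing = 0; EF_User testing = 6
ES_Tooling = 0; EF_Tooling = 15
ES_Supplier sourcing = 0; EF_Supplier sourcing = 8
ES_Pilot run = 8; EF_Pilot run = 8+14 = 22
ES_QA = 15; EF_QA = 15+11 = 26
ES_Packaging design = 15; EF_Packaging design = 15+16 = 31
ES_Regulatory filing = 15; EF_Regulatory filing = 15+9 = 24
ES_Marketing collateral = max(EF_Tooling=15, EF_Supplier sourcing=8) = 15; EF_Marketing collateral = 15+6 = 21
ES_Sales training = 6; EF_Sales training = 6+9 = 15
ES_Distribution setup = max(EF_User testing=6, EF_Pilot run=22, EF_QA=26, EF_Packaging design=31, EF_Regulatory filing=24, EF_Marketing collateral=21, EF_Sales training=15) = 31; EF_Distribution setup = 31+5 = 36
Expected project duration μ = 36 days. Critical path: Tooling → Packaging design → Distribution setup.

Variance along critical path = 9.000 + 5.444 + 1.778 = 16.222; σ = √16.222 = 4.028 days.
Z = (30 − 36) / 4.028 = -1.490
P(T ≤ 30) = Φ(-1.490) ≈ 0.068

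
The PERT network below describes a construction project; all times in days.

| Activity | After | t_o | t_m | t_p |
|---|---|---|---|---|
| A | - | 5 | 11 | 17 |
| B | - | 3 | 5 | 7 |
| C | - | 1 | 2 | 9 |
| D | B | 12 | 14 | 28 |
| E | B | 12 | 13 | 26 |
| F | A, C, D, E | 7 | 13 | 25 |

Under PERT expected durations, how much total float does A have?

te_A = (5 + 4·11 + 17)/6 = 66/6 = 11
te_B = (3 + 4·5 + 7)/6 = 30/6 = 5
te_C = (1 + 4·2 + 9)/6 = 18/6 = 3
te_D = (12 + 4·14 + 28)/6 = 96/6 = 16
te_E = (12 + 4·13 + 26)/6 = 90/6 = 15
te_F = (7 + 4·13 + 25)/6 = 84/6 = 14

Forward pass:
ES_A = 0; EF_A = 11
ES_B = 0; EF_B = 5
ES_C = 0; EF_C = 3
ES_D = 5; EF_D = 5+16 = 21
ES_E = 5; EF_E = 5+15 = 20
ES_F = max(EF_A=11, EF_C=3, EF_D=21, EF_E=20) = 21; EF_F = 21+14 = 35
Expected project duration μ = 35 days. Critical path: B → D → F.

Backward pass:
LF_F = 35; LS_F = 35−14 = 21
LF_E = LS_F = 21; LS_E = 21−15 = 6
LF_D = LS_F = 21; LS_D = 21−16 = 5
LF_C = LS_F = 21; LS_C = 21−3 = 18
LF_B = min(LS_D=5, LS_E=6) = 5; LS_B = 5−5 = 0
LF_A = LS_F = 21; LS_A = 21−11 = 10
Slack_A = LS_A − ES_A = 10 − 0 = 10

10 days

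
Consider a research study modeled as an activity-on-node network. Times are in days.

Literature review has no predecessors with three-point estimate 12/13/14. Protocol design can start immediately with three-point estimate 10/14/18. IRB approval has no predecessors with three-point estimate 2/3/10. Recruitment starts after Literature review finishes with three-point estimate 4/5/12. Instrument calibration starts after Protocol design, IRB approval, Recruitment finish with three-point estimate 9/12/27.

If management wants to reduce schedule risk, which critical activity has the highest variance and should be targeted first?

te_Literature review = (12 + 4·13 + 14)/6 = 78/6 = 13; σ²_Literature review = ((14−12)/6)² = 0.111
te_Protocol design = (10 + 4·14 + 18)/6 = 84/6 = 14; σ²_Protocol design = ((18−10)/6)² = 1.778
te_IRB approval = (2 + 4·3 + 10)/6 = 24/6 = 4; σ²_IRB approval = ((10−2)/6)² = 1.778
te_Recruitment = (4 + 4·5 + 12)/6 = 36/6 = 6; σ²_Recruitment = ((12−4)/6)² = 1.778
te_Instrument calibration = (9 + 4·12 + 27)/6 = 84/6 = 14; σ²_Instrument calibration = ((27−9)/6)² = 9.000

Forward pass:
ES_Literature review = 0; EF_Literature review = 13
ES_Protocol design = 0; EF_Protocol design = 14
ES_IRB approval = 0; EF_IRB approval = 4
ES_Recruitment = 13; EF_Recruitment = 13+6 = 19
ES_Instrument calibration = max(EF_Protocol design=14, EF_IRB approval=4, EF_Recruitment=19) = 19; EF_Instrument calibration = 19+14 = 33
Expected project duration μ = 33 days. Critical path: Literature review → Recruitment → Instrument calibration.

Variances on critical path: σ²_Literature review=0.111, σ²_Recruitment=1.778, σ²_Instrument calibration=9.000.
Largest is σ²_Instrument calibration = 9.000.

Instrument calibration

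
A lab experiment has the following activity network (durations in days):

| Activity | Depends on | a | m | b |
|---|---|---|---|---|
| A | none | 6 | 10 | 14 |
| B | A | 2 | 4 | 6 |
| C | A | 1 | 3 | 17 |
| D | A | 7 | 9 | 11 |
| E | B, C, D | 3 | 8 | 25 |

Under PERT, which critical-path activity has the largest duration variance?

E

te_A = (6 + 4·10 + 14)/6 = 60/6 = 10; σ²_A = ((14−6)/6)² = 1.778
te_B = (2 + 4·4 + 6)/6 = 24/6 = 4; σ²_B = ((6−2)/6)² = 0.444
te_C = (1 + 4·3 + 17)/6 = 30/6 = 5; σ²_C = ((17−1)/6)² = 7.111
te_D = (7 + 4·9 + 11)/6 = 54/6 = 9; σ²_D = ((11−7)/6)² = 0.444
te_E = (3 + 4·8 + 25)/6 = 60/6 = 10; σ²_E = ((25−3)/6)² = 13.444

Forward pass:
ES_A = 0; EF_A = 10
ES_B = 10; EF_B = 10+4 = 14
ES_C = 10; EF_C = 10+5 = 15
ES_D = 10; EF_D = 10+9 = 19
ES_E = max(EF_B=14, EF_C=15, EF_D=19) = 19; EF_E = 19+10 = 29
Expected project duration μ = 29 days. Critical path: A → D → E.

Variances on critical path: σ²_A=1.778, σ²_D=0.444, σ²_E=13.444.
Largest is σ²_E = 13.444.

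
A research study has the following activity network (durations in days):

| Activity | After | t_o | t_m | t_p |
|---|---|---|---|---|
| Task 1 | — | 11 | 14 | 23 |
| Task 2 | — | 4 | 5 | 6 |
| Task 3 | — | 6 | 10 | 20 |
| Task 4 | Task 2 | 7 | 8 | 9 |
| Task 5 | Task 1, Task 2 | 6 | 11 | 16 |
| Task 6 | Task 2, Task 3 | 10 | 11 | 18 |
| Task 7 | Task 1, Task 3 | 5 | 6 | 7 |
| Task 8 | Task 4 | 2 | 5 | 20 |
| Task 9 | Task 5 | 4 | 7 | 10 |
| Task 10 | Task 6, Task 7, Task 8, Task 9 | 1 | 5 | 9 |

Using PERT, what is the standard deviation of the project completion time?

te_Task 1 = (11 + 4·14 + 23)/6 = 90/6 = 15; σ²_Task 1 = ((23−11)/6)² = 4.000
te_Task 2 = (4 + 4·5 + 6)/6 = 30/6 = 5; σ²_Task 2 = ((6−4)/6)² = 0.111
te_Task 3 = (6 + 4·10 + 20)/6 = 66/6 = 11; σ²_Task 3 = ((20−6)/6)² = 5.444
te_Task 4 = (7 + 4·8 + 9)/6 = 48/6 = 8; σ²_Task 4 = ((9−7)/6)² = 0.111
te_Task 5 = (6 + 4·11 + 16)/6 = 66/6 = 11; σ²_Task 5 = ((16−6)/6)² = 2.778
te_Task 6 = (10 + 4·11 + 18)/6 = 72/6 = 12; σ²_Task 6 = ((18−10)/6)² = 1.778
te_Task 7 = (5 + 4·6 + 7)/6 = 36/6 = 6; σ²_Task 7 = ((7−5)/6)² = 0.111
te_Task 8 = (2 + 4·5 + 20)/6 = 42/6 = 7; σ²_Task 8 = ((20−2)/6)² = 9.000
te_Task 9 = (4 + 4·7 + 10)/6 = 42/6 = 7; σ²_Task 9 = ((10−4)/6)² = 1.000
te_Task 10 = (1 + 4·5 + 9)/6 = 30/6 = 5; σ²_Task 10 = ((9−1)/6)² = 1.778

Forward pass:
ES_Task 1 = 0; EF_Task 1 = 15
ES_Task 2 = 0; EF_Task 2 = 5
ES_Task 3 = 0; EF_Task 3 = 11
ES_Task 4 = 5; EF_Task 4 = 5+8 = 13
ES_Task 5 = max(EF_Task 1=15, EF_Task 2=5) = 15; EF_Task 5 = 15+11 = 26
ES_Task 6 = max(EF_Task 2=5, EF_Task 3=11) = 11; EF_Task 6 = 11+12 = 23
ES_Task 7 = max(EF_Task 1=15, EF_Task 3=11) = 15; EF_Task 7 = 15+6 = 21
ES_Task 8 = 13; EF_Task 8 = 13+7 = 20
ES_Task 9 = 26; EF_Task 9 = 26+7 = 33
ES_Task 10 = max(EF_Task 6=23, EF_Task 7=21, EF_Task 8=20, EF_Task 9=33) = 33; EF_Task 10 = 33+5 = 38
Expected project duration μ = 38 days. Critical path: Task 1 → Task 5 → Task 9 → Task 10.

Variance along critical path = 4.000 + 2.778 + 1.000 + 1.778 = 9.556
σ = √9.556 = 3.091 days

3.09 days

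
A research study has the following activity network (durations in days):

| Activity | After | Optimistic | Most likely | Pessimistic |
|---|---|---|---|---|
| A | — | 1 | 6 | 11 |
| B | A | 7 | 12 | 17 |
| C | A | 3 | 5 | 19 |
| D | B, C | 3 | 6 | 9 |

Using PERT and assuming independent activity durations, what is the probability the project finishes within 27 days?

0.879

te_A = (1 + 4·6 + 11)/6 = 36/6 = 6; σ²_A = ((11−1)/6)² = 2.778
te_B = (7 + 4·12 + 17)/6 = 72/6 = 12; σ²_B = ((17−7)/6)² = 2.778
te_C = (3 + 4·5 + 19)/6 = 42/6 = 7; σ²_C = ((19−3)/6)² = 7.111
te_D = (3 + 4·6 + 9)/6 = 36/6 = 6; σ²_D = ((9−3)/6)² = 1.000

Forward pass:
ES_A = 0; EF_A = 6
ES_B = 6; EF_B = 6+12 = 18
ES_C = 6; EF_C = 6+7 = 13
ES_D = max(EF_B=18, EF_C=13) = 18; EF_D = 18+6 = 24
Expected project duration μ = 24 days. Critical path: A → B → D.

Variance along critical path = 2.778 + 2.778 + 1.000 = 6.556; σ = √6.556 = 2.560 days.
Z = (27 − 24) / 2.560 = 1.172
P(T ≤ 27) = Φ(1.172) ≈ 0.879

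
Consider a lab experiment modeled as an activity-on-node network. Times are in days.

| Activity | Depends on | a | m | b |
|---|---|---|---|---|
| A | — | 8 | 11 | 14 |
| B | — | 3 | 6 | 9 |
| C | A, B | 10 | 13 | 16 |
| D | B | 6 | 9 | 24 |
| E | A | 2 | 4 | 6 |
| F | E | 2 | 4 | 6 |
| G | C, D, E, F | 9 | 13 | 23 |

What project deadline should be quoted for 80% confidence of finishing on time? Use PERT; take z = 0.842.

40.3 days

te_A = (8 + 4·11 + 14)/6 = 66/6 = 11; σ²_A = ((14−8)/6)² = 1.000
te_B = (3 + 4·6 + 9)/6 = 36/6 = 6; σ²_B = ((9−3)/6)² = 1.000
te_C = (10 + 4·13 + 16)/6 = 78/6 = 13; σ²_C = ((16−10)/6)² = 1.000
te_D = (6 + 4·9 + 24)/6 = 66/6 = 11; σ²_D = ((24−6)/6)² = 9.000
te_E = (2 + 4·4 + 6)/6 = 24/6 = 4; σ²_E = ((6−2)/6)² = 0.444
te_F = (2 + 4·4 + 6)/6 = 24/6 = 4; σ²_F = ((6−2)/6)² = 0.444
te_G = (9 + 4·13 + 23)/6 = 84/6 = 14; σ²_G = ((23−9)/6)² = 5.444

Forward pass:
ES_A = 0; EF_A = 11
ES_B = 0; EF_B = 6
ES_C = max(EF_A=11, EF_B=6) = 11; EF_C = 11+13 = 24
ES_D = 6; EF_D = 6+11 = 17
ES_E = 11; EF_E = 11+4 = 15
ES_F = 15; EF_F = 15+4 = 19
ES_G = max(EF_C=24, EF_D=17, EF_E=15, EF_F=19) = 24; EF_G = 24+14 = 38
Expected project duration μ = 38 days. Critical path: A → C → G.

Variance along critical path = 1.000 + 1.000 + 5.444 = 7.444; σ = 2.728 days.
D = μ + z·σ = 38 + 0.842·2.728 = 40.3 days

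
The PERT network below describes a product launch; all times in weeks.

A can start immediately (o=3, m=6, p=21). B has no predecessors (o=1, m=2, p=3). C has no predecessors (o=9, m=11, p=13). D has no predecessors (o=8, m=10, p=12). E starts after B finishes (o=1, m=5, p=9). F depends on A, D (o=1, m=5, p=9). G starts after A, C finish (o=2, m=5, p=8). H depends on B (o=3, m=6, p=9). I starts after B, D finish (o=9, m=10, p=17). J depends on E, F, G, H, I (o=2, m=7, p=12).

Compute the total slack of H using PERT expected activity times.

te_A = (3 + 4·6 + 21)/6 = 48/6 = 8
te_B = (1 + 4·2 + 3)/6 = 12/6 = 2
te_C = (9 + 4·11 + 13)/6 = 66/6 = 11
te_D = (8 + 4·10 + 12)/6 = 60/6 = 10
te_E = (1 + 4·5 + 9)/6 = 30/6 = 5
te_F = (1 + 4·5 + 9)/6 = 30/6 = 5
te_G = (2 + 4·5 + 8)/6 = 30/6 = 5
te_H = (3 + 4·6 + 9)/6 = 36/6 = 6
te_I = (9 + 4·10 + 17)/6 = 66/6 = 11
te_J = (2 + 4·7 + 12)/6 = 42/6 = 7

Forward pass:
ES_A = 0; EF_A = 8
ES_B = 0; EF_B = 2
ES_C = 0; EF_C = 11
ES_D = 0; EF_D = 10
ES_E = 2; EF_E = 2+5 = 7
ES_F = max(EF_A=8, EF_D=10) = 10; EF_F = 10+5 = 15
ES_G = max(EF_A=8, EF_C=11) = 11; EF_G = 11+5 = 16
ES_H = 2; EF_H = 2+6 = 8
ES_I = max(EF_B=2, EF_D=10) = 10; EF_I = 10+11 = 21
ES_J = max(EF_E=7, EF_F=15, EF_G=16, EF_H=8, EF_I=21) = 21; EF_J = 21+7 = 28
Expected project duration μ = 28 weeks. Critical path: D → I → J.

Backward pass:
LF_J = 28; LS_J = 28−7 = 21
LF_I = LS_J = 21; LS_I = 21−11 = 10
LF_H = LS_J = 21; LS_H = 21−6 = 15
LF_G = LS_J = 21; LS_G = 21−5 = 16
LF_F = LS_J = 21; LS_F = 21−5 = 16
LF_E = LS_J = 21; LS_E = 21−5 = 16
LF_D = min(LS_F=16, LS_I=10) = 10; LS_D = 10−10 = 0
LF_C = LS_G = 16; LS_C = 16−11 = 5
LF_B = min(LS_E=16, LS_H=15, LS_I=10) = 10; LS_B = 10−2 = 8
LF_A = min(LS_F=16, LS_G=16) = 16; LS_A = 16−8 = 8
Slack_H = LS_H − ES_H = 15 − 2 = 13

13 weeks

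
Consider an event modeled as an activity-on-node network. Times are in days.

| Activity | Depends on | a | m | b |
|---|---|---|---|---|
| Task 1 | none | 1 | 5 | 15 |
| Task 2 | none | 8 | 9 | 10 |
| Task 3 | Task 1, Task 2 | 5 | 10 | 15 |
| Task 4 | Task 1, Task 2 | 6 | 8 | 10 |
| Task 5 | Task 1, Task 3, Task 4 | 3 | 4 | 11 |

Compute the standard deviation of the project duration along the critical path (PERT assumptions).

te_Task 1 = (1 + 4·5 + 15)/6 = 36/6 = 6; σ²_Task 1 = ((15−1)/6)² = 5.444
te_Task 2 = (8 + 4·9 + 10)/6 = 54/6 = 9; σ²_Task 2 = ((10−8)/6)² = 0.111
te_Task 3 = (5 + 4·10 + 15)/6 = 60/6 = 10; σ²_Task 3 = ((15−5)/6)² = 2.778
te_Task 4 = (6 + 4·8 + 10)/6 = 48/6 = 8; σ²_Task 4 = ((10−6)/6)² = 0.444
te_Task 5 = (3 + 4·4 + 11)/6 = 30/6 = 5; σ²_Task 5 = ((11−3)/6)² = 1.778

Forward pass:
ES_Task 1 = 0; EF_Task 1 = 6
ES_Task 2 = 0; EF_Task 2 = 9
ES_Task 3 = max(EF_Task 1=6, EF_Task 2=9) = 9; EF_Task 3 = 9+10 = 19
ES_Task 4 = max(EF_Task 1=6, EF_Task 2=9) = 9; EF_Task 4 = 9+8 = 17
ES_Task 5 = max(EF_Task 1=6, EF_Task 3=19, EF_Task 4=17) = 19; EF_Task 5 = 19+5 = 24
Expected project duration μ = 24 days. Critical path: Task 2 → Task 3 → Task 5.

Variance along critical path = 0.111 + 2.778 + 1.778 = 4.667
σ = √4.667 = 2.160 days

2.16 days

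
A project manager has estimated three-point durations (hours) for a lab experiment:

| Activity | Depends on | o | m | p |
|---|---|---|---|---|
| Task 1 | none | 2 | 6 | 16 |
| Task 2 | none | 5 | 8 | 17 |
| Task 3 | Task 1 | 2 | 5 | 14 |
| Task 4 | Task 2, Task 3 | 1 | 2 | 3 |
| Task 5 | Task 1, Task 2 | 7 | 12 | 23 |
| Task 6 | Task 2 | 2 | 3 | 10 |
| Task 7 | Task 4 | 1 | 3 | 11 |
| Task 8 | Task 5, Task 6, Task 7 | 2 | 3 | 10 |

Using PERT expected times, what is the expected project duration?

te_Task 1 = (2 + 4·6 + 16)/6 = 42/6 = 7
te_Task 2 = (5 + 4·8 + 17)/6 = 54/6 = 9
te_Task 3 = (2 + 4·5 + 14)/6 = 36/6 = 6
te_Task 4 = (1 + 4·2 + 3)/6 = 12/6 = 2
te_Task 5 = (7 + 4·12 + 23)/6 = 78/6 = 13
te_Task 6 = (2 + 4·3 + 10)/6 = 24/6 = 4
te_Task 7 = (1 + 4·3 + 11)/6 = 24/6 = 4
te_Task 8 = (2 + 4·3 + 10)/6 = 24/6 = 4

Forward pass:
ES_Task 1 = 0; EF_Task 1 = 7
ES_Task 2 = 0; EF_Task 2 = 9
ES_Task 3 = 7; EF_Task 3 = 7+6 = 13
ES_Task 4 = max(EF_Task 2=9, EF_Task 3=13) = 13; EF_Task 4 = 13+2 = 15
ES_Task 5 = max(EF_Task 1=7, EF_Task 2=9) = 9; EF_Task 5 = 9+13 = 22
ES_Task 6 = 9; EF_Task 6 = 9+4 = 13
ES_Task 7 = 15; EF_Task 7 = 15+4 = 19
ES_Task 8 = max(EF_Task 5=22, EF_Task 6=13, EF_Task 7=19) = 22; EF_Task 8 = 22+4 = 26
Expected project duration μ = 26 hours. Critical path: Task 2 → Task 5 → Task 8.

26 hours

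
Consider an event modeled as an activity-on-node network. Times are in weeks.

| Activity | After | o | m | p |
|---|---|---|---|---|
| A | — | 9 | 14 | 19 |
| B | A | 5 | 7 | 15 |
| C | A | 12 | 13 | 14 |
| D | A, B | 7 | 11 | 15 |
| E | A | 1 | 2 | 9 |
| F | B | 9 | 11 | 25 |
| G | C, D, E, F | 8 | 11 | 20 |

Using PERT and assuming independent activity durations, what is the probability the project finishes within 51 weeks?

te_A = (9 + 4·14 + 19)/6 = 84/6 = 14; σ²_A = ((19−9)/6)² = 2.778
te_B = (5 + 4·7 + 15)/6 = 48/6 = 8; σ²_B = ((15−5)/6)² = 2.778
te_C = (12 + 4·13 + 14)/6 = 78/6 = 13; σ²_C = ((14−12)/6)² = 0.111
te_D = (7 + 4·11 + 15)/6 = 66/6 = 11; σ²_D = ((15−7)/6)² = 1.778
te_E = (1 + 4·2 + 9)/6 = 18/6 = 3; σ²_E = ((9−1)/6)² = 1.778
te_F = (9 + 4·11 + 25)/6 = 78/6 = 13; σ²_F = ((25−9)/6)² = 7.111
te_G = (8 + 4·11 + 20)/6 = 72/6 = 12; σ²_G = ((20−8)/6)² = 4.000

Forward pass:
ES_A = 0; EF_A = 14
ES_B = 14; EF_B = 14+8 = 22
ES_C = 14; EF_C = 14+13 = 27
ES_D = max(EF_A=14, EF_B=22) = 22; EF_D = 22+11 = 33
ES_E = 14; EF_E = 14+3 = 17
ES_F = 22; EF_F = 22+13 = 35
ES_G = max(EF_C=27, EF_D=33, EF_E=17, EF_F=35) = 35; EF_G = 35+12 = 47
Expected project duration μ = 47 weeks. Critical path: A → B → F → G.

Variance along critical path = 2.778 + 2.778 + 7.111 + 4.000 = 16.667; σ = √16.667 = 4.082 weeks.
Z = (51 − 47) / 4.082 = 0.980
P(T ≤ 51) = Φ(0.980) ≈ 0.836

0.836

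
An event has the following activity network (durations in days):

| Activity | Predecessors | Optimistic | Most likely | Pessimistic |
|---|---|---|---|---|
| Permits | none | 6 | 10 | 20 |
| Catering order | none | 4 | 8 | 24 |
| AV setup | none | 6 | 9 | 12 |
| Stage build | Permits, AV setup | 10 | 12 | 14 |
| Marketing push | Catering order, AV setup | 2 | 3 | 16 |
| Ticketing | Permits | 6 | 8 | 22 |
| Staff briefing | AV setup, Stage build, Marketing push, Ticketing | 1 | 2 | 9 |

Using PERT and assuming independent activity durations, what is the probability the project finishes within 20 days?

0.015

te_Permits = (6 + 4·10 + 20)/6 = 66/6 = 11; σ²_Permits = ((20−6)/6)² = 5.444
te_Catering order = (4 + 4·8 + 24)/6 = 60/6 = 10; σ²_Catering order = ((24−4)/6)² = 11.111
te_AV setup = (6 + 4·9 + 12)/6 = 54/6 = 9; σ²_AV setup = ((12−6)/6)² = 1.000
te_Stage build = (10 + 4·12 + 14)/6 = 72/6 = 12; σ²_Stage build = ((14−10)/6)² = 0.444
te_Marketing push = (2 + 4·3 + 16)/6 = 30/6 = 5; σ²_Marketing push = ((16−2)/6)² = 5.444
te_Ticketing = (6 + 4·8 + 22)/6 = 60/6 = 10; σ²_Ticketing = ((22−6)/6)² = 7.111
te_Staff briefing = (1 + 4·2 + 9)/6 = 18/6 = 3; σ²_Staff briefing = ((9−1)/6)² = 1.778

Forward pass:
ES_Permits = 0; EF_Permits = 11
ES_Catering order = 0; EF_Catering order = 10
ES_AV setup = 0; EF_AV setup = 9
ES_Stage build = max(EF_Permits=11, EF_AV setup=9) = 11; EF_Stage build = 11+12 = 23
ES_Marketing push = max(EF_Catering order=10, EF_AV setup=9) = 10; EF_Marketing push = 10+5 = 15
ES_Ticketing = 11; EF_Ticketing = 11+10 = 21
ES_Staff briefing = max(EF_AV setup=9, EF_Stage build=23, EF_Marketing push=15, EF_Ticketing=21) = 23; EF_Staff briefing = 23+3 = 26
Expected project duration μ = 26 days. Critical path: Permits → Stage build → Staff briefing.

Variance along critical path = 5.444 + 0.444 + 1.778 = 7.667; σ = √7.667 = 2.769 days.
Z = (20 − 26) / 2.769 = -2.167
P(T ≤ 20) = Φ(-2.167) ≈ 0.015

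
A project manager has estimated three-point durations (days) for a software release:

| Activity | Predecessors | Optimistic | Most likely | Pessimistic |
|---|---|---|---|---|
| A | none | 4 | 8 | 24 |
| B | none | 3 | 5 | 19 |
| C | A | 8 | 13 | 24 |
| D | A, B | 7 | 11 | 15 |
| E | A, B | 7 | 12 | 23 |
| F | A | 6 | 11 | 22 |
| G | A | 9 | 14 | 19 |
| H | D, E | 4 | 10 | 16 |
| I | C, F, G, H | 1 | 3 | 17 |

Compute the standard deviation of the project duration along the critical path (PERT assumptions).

5.42 days

te_A = (4 + 4·8 + 24)/6 = 60/6 = 10; σ²_A = ((24−4)/6)² = 11.111
te_B = (3 + 4·5 + 19)/6 = 42/6 = 7; σ²_B = ((19−3)/6)² = 7.111
te_C = (8 + 4·13 + 24)/6 = 84/6 = 14; σ²_C = ((24−8)/6)² = 7.111
te_D = (7 + 4·11 + 15)/6 = 66/6 = 11; σ²_D = ((15−7)/6)² = 1.778
te_E = (7 + 4·12 + 23)/6 = 78/6 = 13; σ²_E = ((23−7)/6)² = 7.111
te_F = (6 + 4·11 + 22)/6 = 72/6 = 12; σ²_F = ((22−6)/6)² = 7.111
te_G = (9 + 4·14 + 19)/6 = 84/6 = 14; σ²_G = ((19−9)/6)² = 2.778
te_H = (4 + 4·10 + 16)/6 = 60/6 = 10; σ²_H = ((16−4)/6)² = 4.000
te_I = (1 + 4·3 + 17)/6 = 30/6 = 5; σ²_I = ((17−1)/6)² = 7.111

Forward pass:
ES_A = 0; EF_A = 10
ES_B = 0; EF_B = 7
ES_C = 10; EF_C = 10+14 = 24
ES_D = max(EF_A=10, EF_B=7) = 10; EF_D = 10+11 = 21
ES_E = max(EF_A=10, EF_B=7) = 10; EF_E = 10+13 = 23
ES_F = 10; EF_F = 10+12 = 22
ES_G = 10; EF_G = 10+14 = 24
ES_H = max(EF_D=21, EF_E=23) = 23; EF_H = 23+10 = 33
ES_I = max(EF_C=24, EF_F=22, EF_G=24, EF_H=33) = 33; EF_I = 33+5 = 38
Expected project duration μ = 38 days. Critical path: A → E → H → I.

Variance along critical path = 11.111 + 7.111 + 4.000 + 7.111 = 29.333
σ = √29.333 = 5.416 days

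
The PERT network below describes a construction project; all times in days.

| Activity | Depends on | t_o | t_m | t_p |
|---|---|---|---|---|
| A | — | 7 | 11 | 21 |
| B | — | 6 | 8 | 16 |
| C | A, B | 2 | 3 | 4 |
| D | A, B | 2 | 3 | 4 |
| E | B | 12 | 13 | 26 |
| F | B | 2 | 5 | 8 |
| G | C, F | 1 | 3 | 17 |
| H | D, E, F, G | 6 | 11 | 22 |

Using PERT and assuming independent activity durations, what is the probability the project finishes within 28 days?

te_A = (7 + 4·11 + 21)/6 = 72/6 = 12; σ²_A = ((21−7)/6)² = 5.444
te_B = (6 + 4·8 + 16)/6 = 54/6 = 9; σ²_B = ((16−6)/6)² = 2.778
te_C = (2 + 4·3 + 4)/6 = 18/6 = 3; σ²_C = ((4−2)/6)² = 0.111
te_D = (2 + 4·3 + 4)/6 = 18/6 = 3; σ²_D = ((4−2)/6)² = 0.111
te_E = (12 + 4·13 + 26)/6 = 90/6 = 15; σ²_E = ((26−12)/6)² = 5.444
te_F = (2 + 4·5 + 8)/6 = 30/6 = 5; σ²_F = ((8−2)/6)² = 1.000
te_G = (1 + 4·3 + 17)/6 = 30/6 = 5; σ²_G = ((17−1)/6)² = 7.111
te_H = (6 + 4·11 + 22)/6 = 72/6 = 12; σ²_H = ((22−6)/6)² = 7.111

Forward pass:
ES_A = 0; EF_A = 12
ES_B = 0; EF_B = 9
ES_C = max(EF_A=12, EF_B=9) = 12; EF_C = 12+3 = 15
ES_D = max(EF_A=12, EF_B=9) = 12; EF_D = 12+3 = 15
ES_E = 9; EF_E = 9+15 = 24
ES_F = 9; EF_F = 9+5 = 14
ES_G = max(EF_C=15, EF_F=14) = 15; EF_G = 15+5 = 20
ES_H = max(EF_D=15, EF_E=24, EF_F=14, EF_G=20) = 24; EF_H = 24+12 = 36
Expected project duration μ = 36 days. Critical path: B → E → H.

Variance along critical path = 2.778 + 5.444 + 7.111 = 15.333; σ = √15.333 = 3.916 days.
Z = (28 − 36) / 3.916 = -2.043
P(T ≤ 28) = Φ(-2.043) ≈ 0.021

0.021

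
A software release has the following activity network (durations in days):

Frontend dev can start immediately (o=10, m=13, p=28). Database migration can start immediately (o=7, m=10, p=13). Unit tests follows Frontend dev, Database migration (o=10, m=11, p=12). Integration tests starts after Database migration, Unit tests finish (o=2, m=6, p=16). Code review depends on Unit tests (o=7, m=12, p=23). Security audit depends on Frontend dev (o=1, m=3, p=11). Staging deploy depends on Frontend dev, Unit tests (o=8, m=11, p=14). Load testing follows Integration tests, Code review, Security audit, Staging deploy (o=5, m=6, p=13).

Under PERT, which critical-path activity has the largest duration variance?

te_Frontend dev = (10 + 4·13 + 28)/6 = 90/6 = 15; σ²_Frontend dev = ((28−10)/6)² = 9.000
te_Database migration = (7 + 4·10 + 13)/6 = 60/6 = 10; σ²_Database migration = ((13−7)/6)² = 1.000
te_Unit tests = (10 + 4·11 + 12)/6 = 66/6 = 11; σ²_Unit tests = ((12−10)/6)² = 0.111
te_Integration tests = (2 + 4·6 + 16)/6 = 42/6 = 7; σ²_Integration tests = ((16−2)/6)² = 5.444
te_Code review = (7 + 4·12 + 23)/6 = 78/6 = 13; σ²_Code review = ((23−7)/6)² = 7.111
te_Security audit = (1 + 4·3 + 11)/6 = 24/6 = 4; σ²_Security audit = ((11−1)/6)² = 2.778
te_Staging deploy = (8 + 4·11 + 14)/6 = 66/6 = 11; σ²_Staging deploy = ((14−8)/6)² = 1.000
te_Load testing = (5 + 4·6 + 13)/6 = 42/6 = 7; σ²_Load testing = ((13−5)/6)² = 1.778

Forward pass:
ES_Frontend dev = 0; EF_Frontend dev = 15
ES_Database migration = 0; EF_Database migration = 10
ES_Unit tests = max(EF_Frontend dev=15, EF_Database migration=10) = 15; EF_Unit tests = 15+11 = 26
ES_Integration tests = max(EF_Database migration=10, EF_Unit tests=26) = 26; EF_Integration tests = 26+7 = 33
ES_Code review = 26; EF_Code review = 26+13 = 39
ES_Security audit = 15; EF_Security audit = 15+4 = 19
ES_Staging deploy = max(EF_Frontend dev=15, EF_Unit tests=26) = 26; EF_Staging deploy = 26+11 = 37
ES_Load testing = max(EF_Integration tests=33, EF_Code review=39, EF_Security audit=19, EF_Staging deploy=37) = 39; EF_Load testing = 39+7 = 46
Expected project duration μ = 46 days. Critical path: Frontend dev → Unit tests → Code review → Load testing.

Variances on critical path: σ²_Frontend dev=9.000, σ²_Unit tests=0.111, σ²_Code review=7.111, σ²_Load testing=1.778.
Largest is σ²_Frontend dev = 9.000.

Frontend dev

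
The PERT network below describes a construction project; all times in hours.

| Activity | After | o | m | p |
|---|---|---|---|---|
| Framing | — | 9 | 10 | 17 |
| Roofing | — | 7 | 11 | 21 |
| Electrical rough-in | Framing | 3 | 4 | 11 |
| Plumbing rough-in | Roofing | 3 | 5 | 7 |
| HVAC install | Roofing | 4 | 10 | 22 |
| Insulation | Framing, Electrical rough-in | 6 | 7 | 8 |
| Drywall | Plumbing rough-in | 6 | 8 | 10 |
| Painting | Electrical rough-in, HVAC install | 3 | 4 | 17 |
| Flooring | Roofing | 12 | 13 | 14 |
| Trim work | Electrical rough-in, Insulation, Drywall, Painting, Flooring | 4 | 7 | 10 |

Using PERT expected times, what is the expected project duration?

36 hours

te_Framing = (9 + 4·10 + 17)/6 = 66/6 = 11
te_Roofing = (7 + 4·11 + 21)/6 = 72/6 = 12
te_Electrical rough-in = (3 + 4·4 + 11)/6 = 30/6 = 5
te_Plumbing rough-in = (3 + 4·5 + 7)/6 = 30/6 = 5
te_HVAC install = (4 + 4·10 + 22)/6 = 66/6 = 11
te_Insulation = (6 + 4·7 + 8)/6 = 42/6 = 7
te_Drywall = (6 + 4·8 + 10)/6 = 48/6 = 8
te_Painting = (3 + 4·4 + 17)/6 = 36/6 = 6
te_Flooring = (12 + 4·13 + 14)/6 = 78/6 = 13
te_Trim work = (4 + 4·7 + 10)/6 = 42/6 = 7

Forward pass:
ES_Framing = 0; EF_Framing = 11
ES_Roofing = 0; EF_Roofing = 12
ES_Electrical rough-in = 11; EF_Electrical rough-in = 11+5 = 16
ES_Plumbing rough-in = 12; EF_Plumbing rough-in = 12+5 = 17
ES_HVAC install = 12; EF_HVAC install = 12+11 = 23
ES_Insulation = max(EF_Framing=11, EF_Electrical rough-in=16) = 16; EF_Insulation = 16+7 = 23
ES_Drywall = 17; EF_Drywall = 17+8 = 25
ES_Painting = max(EF_Electrical rough-in=16, EF_HVAC install=23) = 23; EF_Painting = 23+6 = 29
ES_Flooring = 12; EF_Flooring = 12+13 = 25
ES_Trim work = max(EF_Electrical rough-in=16, EF_Insulation=23, EF_Drywall=25, EF_Painting=29, EF_Flooring=25) = 29; EF_Trim work = 29+7 = 36
Expected project duration μ = 36 hours. Critical path: Roofing → HVAC install → Painting → Trim work.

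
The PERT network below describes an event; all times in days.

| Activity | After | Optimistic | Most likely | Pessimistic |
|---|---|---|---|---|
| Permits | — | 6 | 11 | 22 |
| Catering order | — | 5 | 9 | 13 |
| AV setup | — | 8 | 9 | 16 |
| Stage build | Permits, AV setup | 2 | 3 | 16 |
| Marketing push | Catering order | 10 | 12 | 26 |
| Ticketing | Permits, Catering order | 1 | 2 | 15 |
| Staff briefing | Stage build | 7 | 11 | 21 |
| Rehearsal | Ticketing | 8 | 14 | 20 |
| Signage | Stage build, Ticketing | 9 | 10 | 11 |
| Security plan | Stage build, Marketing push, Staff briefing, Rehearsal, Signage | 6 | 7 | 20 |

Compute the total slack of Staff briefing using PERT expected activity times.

te_Permits = (6 + 4·11 + 22)/6 = 72/6 = 12
te_Catering order = (5 + 4·9 + 13)/6 = 54/6 = 9
te_AV setup = (8 + 4·9 + 16)/6 = 60/6 = 10
te_Stage build = (2 + 4·3 + 16)/6 = 30/6 = 5
te_Marketing push = (10 + 4·12 + 26)/6 = 84/6 = 14
te_Ticketing = (1 + 4·2 + 15)/6 = 24/6 = 4
te_Staff briefing = (7 + 4·11 + 21)/6 = 72/6 = 12
te_Rehearsal = (8 + 4·14 + 20)/6 = 84/6 = 14
te_Signage = (9 + 4·10 + 11)/6 = 60/6 = 10
te_Security plan = (6 + 4·7 + 20)/6 = 54/6 = 9

Forward pass:
ES_Permits = 0; EF_Permits = 12
ES_Catering order = 0; EF_Catering order = 9
ES_AV setup = 0; EF_AV setup = 10
ES_Stage build = max(EF_Permits=12, EF_AV setup=10) = 12; EF_Stage build = 12+5 = 17
ES_Marketing push = 9; EF_Marketing push = 9+14 = 23
ES_Ticketing = max(EF_Permits=12, EF_Catering order=9) = 12; EF_Ticketing = 12+4 = 16
ES_Staff briefing = 17; EF_Staff briefing = 17+12 = 29
ES_Rehearsal = 16; EF_Rehearsal = 16+14 = 30
ES_Signage = max(EF_Stage build=17, EF_Ticketing=16) = 17; EF_Signage = 17+10 = 27
ES_Security plan = max(EF_Stage build=17, EF_Marketing push=23, EF_Staff briefing=29, EF_Rehearsal=30, EF_Signage=27) = 30; EF_Security plan = 30+9 = 39
Expected project duration μ = 39 days. Critical path: Permits → Ticketing → Rehearsal → Security plan.

Backward pass:
LF_Security plan = 39; LS_Security plan = 39−9 = 30
LF_Signage = LS_Security plan = 30; LS_Signage = 30−10 = 20
LF_Rehearsal = LS_Security plan = 30; LS_Rehearsal = 30−14 = 16
LF_Staff briefing = LS_Security plan = 30; LS_Staff briefing = 30−12 = 18
LF_Ticketing = min(LS_Rehearsal=16, LS_Signage=20) = 16; LS_Ticketing = 16−4 = 12
LF_Marketing push = LS_Security plan = 30; LS_Marketing push = 30−14 = 16
LF_Stage build = min(LS_Staff briefing=18, LS_Signage=20, LS_Security plan=30) = 18; LS_Stage build = 18−5 = 13
LF_AV setup = LS_Stage build = 13; LS_AV setup = 13−10 = 3
LF_Catering order = min(LS_Marketing push=16, LS_Ticketing=12) = 12; LS_Catering order = 12−9 = 3
LF_Permits = min(LS_Stage build=13, LS_Ticketing=12) = 12; LS_Permits = 12−12 = 0
Slack_Staff briefing = LS_Staff briefing − ES_Staff briefing = 18 − 17 = 1

1 days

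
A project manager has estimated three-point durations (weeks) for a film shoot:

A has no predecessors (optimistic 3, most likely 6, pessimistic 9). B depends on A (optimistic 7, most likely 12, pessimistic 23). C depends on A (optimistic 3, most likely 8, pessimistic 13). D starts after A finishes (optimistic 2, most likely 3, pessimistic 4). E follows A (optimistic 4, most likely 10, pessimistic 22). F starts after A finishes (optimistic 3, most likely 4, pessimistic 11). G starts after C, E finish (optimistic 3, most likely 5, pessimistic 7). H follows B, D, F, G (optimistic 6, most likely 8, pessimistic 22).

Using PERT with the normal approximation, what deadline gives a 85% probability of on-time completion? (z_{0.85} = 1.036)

36.3 weeks

te_A = (3 + 4·6 + 9)/6 = 36/6 = 6; σ²_A = ((9−3)/6)² = 1.000
te_B = (7 + 4·12 + 23)/6 = 78/6 = 13; σ²_B = ((23−7)/6)² = 7.111
te_C = (3 + 4·8 + 13)/6 = 48/6 = 8; σ²_C = ((13−3)/6)² = 2.778
te_D = (2 + 4·3 + 4)/6 = 18/6 = 3; σ²_D = ((4−2)/6)² = 0.111
te_E = (4 + 4·10 + 22)/6 = 66/6 = 11; σ²_E = ((22−4)/6)² = 9.000
te_F = (3 + 4·4 + 11)/6 = 30/6 = 5; σ²_F = ((11−3)/6)² = 1.778
te_G = (3 + 4·5 + 7)/6 = 30/6 = 5; σ²_G = ((7−3)/6)² = 0.444
te_H = (6 + 4·8 + 22)/6 = 60/6 = 10; σ²_H = ((22−6)/6)² = 7.111

Forward pass:
ES_A = 0; EF_A = 6
ES_B = 6; EF_B = 6+13 = 19
ES_C = 6; EF_C = 6+8 = 14
ES_D = 6; EF_D = 6+3 = 9
ES_E = 6; EF_E = 6+11 = 17
ES_F = 6; EF_F = 6+5 = 11
ES_G = max(EF_C=14, EF_E=17) = 17; EF_G = 17+5 = 22
ES_H = max(EF_B=19, EF_D=9, EF_F=11, EF_G=22) = 22; EF_H = 22+10 = 32
Expected project duration μ = 32 weeks. Critical path: A → E → G → H.

Variance along critical path = 1.000 + 9.000 + 0.444 + 7.111 = 17.556; σ = 4.190 weeks.
D = μ + z·σ = 32 + 1.036·4.190 = 36.3 weeks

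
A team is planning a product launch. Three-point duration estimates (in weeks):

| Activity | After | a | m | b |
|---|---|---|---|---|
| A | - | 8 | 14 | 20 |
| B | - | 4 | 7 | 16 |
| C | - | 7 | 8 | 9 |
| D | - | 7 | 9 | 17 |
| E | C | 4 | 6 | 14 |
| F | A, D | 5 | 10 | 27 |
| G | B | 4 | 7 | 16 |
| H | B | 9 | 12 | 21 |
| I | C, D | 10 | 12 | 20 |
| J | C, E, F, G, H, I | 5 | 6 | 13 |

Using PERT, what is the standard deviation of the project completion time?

4.38 weeks

te_A = (8 + 4·14 + 20)/6 = 84/6 = 14; σ²_A = ((20−8)/6)² = 4.000
te_B = (4 + 4·7 + 16)/6 = 48/6 = 8; σ²_B = ((16−4)/6)² = 4.000
te_C = (7 + 4·8 + 9)/6 = 48/6 = 8; σ²_C = ((9−7)/6)² = 0.111
te_D = (7 + 4·9 + 17)/6 = 60/6 = 10; σ²_D = ((17−7)/6)² = 2.778
te_E = (4 + 4·6 + 14)/6 = 42/6 = 7; σ²_E = ((14−4)/6)² = 2.778
te_F = (5 + 4·10 + 27)/6 = 72/6 = 12; σ²_F = ((27−5)/6)² = 13.444
te_G = (4 + 4·7 + 16)/6 = 48/6 = 8; σ²_G = ((16−4)/6)² = 4.000
te_H = (9 + 4·12 + 21)/6 = 78/6 = 13; σ²_H = ((21−9)/6)² = 4.000
te_I = (10 + 4·12 + 20)/6 = 78/6 = 13; σ²_I = ((20−10)/6)² = 2.778
te_J = (5 + 4·6 + 13)/6 = 42/6 = 7; σ²_J = ((13−5)/6)² = 1.778

Forward pass:
ES_A = 0; EF_A = 14
ES_B = 0; EF_B = 8
ES_C = 0; EF_C = 8
ES_D = 0; EF_D = 10
ES_E = 8; EF_E = 8+7 = 15
ES_F = max(EF_A=14, EF_D=10) = 14; EF_F = 14+12 = 26
ES_G = 8; EF_G = 8+8 = 16
ES_H = 8; EF_H = 8+13 = 21
ES_I = max(EF_C=8, EF_D=10) = 10; EF_I = 10+13 = 23
ES_J = max(EF_C=8, EF_E=15, EF_F=26, EF_G=16, EF_H=21, EF_I=23) = 26; EF_J = 26+7 = 33
Expected project duration μ = 33 weeks. Critical path: A → F → J.

Variance along critical path = 4.000 + 13.444 + 1.778 = 19.222
σ = √19.222 = 4.384 weeks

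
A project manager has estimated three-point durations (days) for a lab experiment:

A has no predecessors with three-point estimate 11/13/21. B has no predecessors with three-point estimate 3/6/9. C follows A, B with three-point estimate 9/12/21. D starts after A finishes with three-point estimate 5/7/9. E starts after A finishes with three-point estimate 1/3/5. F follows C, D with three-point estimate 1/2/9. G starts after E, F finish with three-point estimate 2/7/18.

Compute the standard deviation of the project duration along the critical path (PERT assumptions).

3.96 days

te_A = (11 + 4·13 + 21)/6 = 84/6 = 14; σ²_A = ((21−11)/6)² = 2.778
te_B = (3 + 4·6 + 9)/6 = 36/6 = 6; σ²_B = ((9−3)/6)² = 1.000
te_C = (9 + 4·12 + 21)/6 = 78/6 = 13; σ²_C = ((21−9)/6)² = 4.000
te_D = (5 + 4·7 + 9)/6 = 42/6 = 7; σ²_D = ((9−5)/6)² = 0.444
te_E = (1 + 4·3 + 5)/6 = 18/6 = 3; σ²_E = ((5−1)/6)² = 0.444
te_F = (1 + 4·2 + 9)/6 = 18/6 = 3; σ²_F = ((9−1)/6)² = 1.778
te_G = (2 + 4·7 + 18)/6 = 48/6 = 8; σ²_G = ((18−2)/6)² = 7.111

Forward pass:
ES_A = 0; EF_A = 14
ES_B = 0; EF_B = 6
ES_C = max(EF_A=14, EF_B=6) = 14; EF_C = 14+13 = 27
ES_D = 14; EF_D = 14+7 = 21
ES_E = 14; EF_E = 14+3 = 17
ES_F = max(EF_C=27, EF_D=21) = 27; EF_F = 27+3 = 30
ES_G = max(EF_E=17, EF_F=30) = 30; EF_G = 30+8 = 38
Expected project duration μ = 38 days. Critical path: A → C → F → G.

Variance along critical path = 2.778 + 4.000 + 1.778 + 7.111 = 15.667
σ = √15.667 = 3.958 days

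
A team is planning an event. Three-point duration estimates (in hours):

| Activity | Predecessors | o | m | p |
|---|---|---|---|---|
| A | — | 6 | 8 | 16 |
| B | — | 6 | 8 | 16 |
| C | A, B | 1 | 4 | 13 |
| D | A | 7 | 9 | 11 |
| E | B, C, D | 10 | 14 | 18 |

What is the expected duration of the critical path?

te_A = (6 + 4·8 + 16)/6 = 54/6 = 9
te_B = (6 + 4·8 + 16)/6 = 54/6 = 9
te_C = (1 + 4·4 + 13)/6 = 30/6 = 5
te_D = (7 + 4·9 + 11)/6 = 54/6 = 9
te_E = (10 + 4·14 + 18)/6 = 84/6 = 14

Forward pass:
ES_A = 0; EF_A = 9
ES_B = 0; EF_B = 9
ES_C = max(EF_A=9, EF_B=9) = 9; EF_C = 9+5 = 14
ES_D = 9; EF_D = 9+9 = 18
ES_E = max(EF_B=9, EF_C=14, EF_D=18) = 18; EF_E = 18+14 = 32
Expected project duration μ = 32 hours. Critical path: A → D → E.

32 hours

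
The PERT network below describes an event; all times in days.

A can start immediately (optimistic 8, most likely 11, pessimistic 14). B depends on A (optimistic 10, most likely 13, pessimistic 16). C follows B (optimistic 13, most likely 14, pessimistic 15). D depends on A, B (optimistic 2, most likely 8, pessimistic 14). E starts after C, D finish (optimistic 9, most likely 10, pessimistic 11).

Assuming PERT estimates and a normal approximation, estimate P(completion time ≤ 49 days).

0.749

te_A = (8 + 4·11 + 14)/6 = 66/6 = 11; σ²_A = ((14−8)/6)² = 1.000
te_B = (10 + 4·13 + 16)/6 = 78/6 = 13; σ²_B = ((16−10)/6)² = 1.000
te_C = (13 + 4·14 + 15)/6 = 84/6 = 14; σ²_C = ((15−13)/6)² = 0.111
te_D = (2 + 4·8 + 14)/6 = 48/6 = 8; σ²_D = ((14−2)/6)² = 4.000
te_E = (9 + 4·10 + 11)/6 = 60/6 = 10; σ²_E = ((11−9)/6)² = 0.111

Forward pass:
ES_A = 0; EF_A = 11
ES_B = 11; EF_B = 11+13 = 24
ES_C = 24; EF_C = 24+14 = 38
ES_D = max(EF_A=11, EF_B=24) = 24; EF_D = 24+8 = 32
ES_E = max(EF_C=38, EF_D=32) = 38; EF_E = 38+10 = 48
Expected project duration μ = 48 days. Critical path: A → B → C → E.

Variance along critical path = 1.000 + 1.000 + 0.111 + 0.111 = 2.222; σ = √2.222 = 1.491 days.
Z = (49 − 48) / 1.491 = 0.671
P(T ≤ 49) = Φ(0.671) ≈ 0.749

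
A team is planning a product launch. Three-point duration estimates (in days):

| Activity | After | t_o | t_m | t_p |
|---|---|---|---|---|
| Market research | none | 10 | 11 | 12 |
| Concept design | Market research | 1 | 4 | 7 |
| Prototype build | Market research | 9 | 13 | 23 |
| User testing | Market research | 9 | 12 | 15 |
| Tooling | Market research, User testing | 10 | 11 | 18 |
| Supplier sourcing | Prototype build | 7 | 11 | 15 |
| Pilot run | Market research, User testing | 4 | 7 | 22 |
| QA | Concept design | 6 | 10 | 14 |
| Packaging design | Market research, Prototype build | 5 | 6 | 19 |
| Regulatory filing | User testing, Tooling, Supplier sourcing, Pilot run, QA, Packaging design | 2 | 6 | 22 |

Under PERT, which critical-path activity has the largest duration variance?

te_Market research = (10 + 4·11 + 12)/6 = 66/6 = 11; σ²_Market research = ((12−10)/6)² = 0.111
te_Concept design = (1 + 4·4 + 7)/6 = 24/6 = 4; σ²_Concept design = ((7−1)/6)² = 1.000
te_Prototype build = (9 + 4·13 + 23)/6 = 84/6 = 14; σ²_Prototype build = ((23−9)/6)² = 5.444
te_User testing = (9 + 4·12 + 15)/6 = 72/6 = 12; σ²_User testing = ((15−9)/6)² = 1.000
te_Tooling = (10 + 4·11 + 18)/6 = 72/6 = 12; σ²_Tooling = ((18−10)/6)² = 1.778
te_Supplier sourcing = (7 + 4·11 + 15)/6 = 66/6 = 11; σ²_Supplier sourcing = ((15−7)/6)² = 1.778
te_Pilot run = (4 + 4·7 + 22)/6 = 54/6 = 9; σ²_Pilot run = ((22−4)/6)² = 9.000
te_QA = (6 + 4·10 + 14)/6 = 60/6 = 10; σ²_QA = ((14−6)/6)² = 1.778
te_Packaging design = (5 + 4·6 + 19)/6 = 48/6 = 8; σ²_Packaging design = ((19−5)/6)² = 5.444
te_Regulatory filing = (2 + 4·6 + 22)/6 = 48/6 = 8; σ²_Regulatory filing = ((22−2)/6)² = 11.111

Forward pass:
ES_Market research = 0; EF_Market research = 11
ES_Concept design = 11; EF_Concept design = 11+4 = 15
ES_Prototype build = 11; EF_Prototype build = 11+14 = 25
ES_User testing = 11; EF_User testing = 11+12 = 23
ES_Tooling = max(EF_Market research=11, EF_User testing=23) = 23; EF_Tooling = 23+12 = 35
ES_Supplier sourcing = 25; EF_Supplier sourcing = 25+11 = 36
ES_Pilot run = max(EF_Market research=11, EF_User testing=23) = 23; EF_Pilot run = 23+9 = 32
ES_QA = 15; EF_QA = 15+10 = 25
ES_Packaging design = max(EF_Market research=11, EF_Prototype build=25) = 25; EF_Packaging design = 25+8 = 33
ES_Regulatory filing = max(EF_User testing=23, EF_Tooling=35, EF_Supplier sourcing=36, EF_Pilot run=32, EF_QA=25, EF_Packaging design=33) = 36; EF_Regulatory filing = 36+8 = 44
Expected project duration μ = 44 days. Critical path: Market research → Prototype build → Supplier sourcing → Regulatory filing.

Variances on critical path: σ²_Market research=0.111, σ²_Prototype build=5.444, σ²_Supplier sourcing=1.778, σ²_Regulatory filing=11.111.
Largest is σ²_Regulatory filing = 11.111.

Regulatory filing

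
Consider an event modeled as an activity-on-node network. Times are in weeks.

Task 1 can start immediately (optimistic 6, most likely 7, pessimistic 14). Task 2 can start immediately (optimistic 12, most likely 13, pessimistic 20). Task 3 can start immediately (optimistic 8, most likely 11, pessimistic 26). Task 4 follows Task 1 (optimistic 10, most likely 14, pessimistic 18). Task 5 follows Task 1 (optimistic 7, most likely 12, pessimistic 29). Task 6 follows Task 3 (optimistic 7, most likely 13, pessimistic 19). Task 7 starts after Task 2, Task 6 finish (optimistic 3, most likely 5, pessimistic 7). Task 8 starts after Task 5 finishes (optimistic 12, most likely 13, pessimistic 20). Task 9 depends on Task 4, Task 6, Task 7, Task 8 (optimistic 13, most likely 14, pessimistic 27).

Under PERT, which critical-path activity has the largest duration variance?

te_Task 1 = (6 + 4·7 + 14)/6 = 48/6 = 8; σ²_Task 1 = ((14−6)/6)² = 1.778
te_Task 2 = (12 + 4·13 + 20)/6 = 84/6 = 14; σ²_Task 2 = ((20−12)/6)² = 1.778
te_Task 3 = (8 + 4·11 + 26)/6 = 78/6 = 13; σ²_Task 3 = ((26−8)/6)² = 9.000
te_Task 4 = (10 + 4·14 + 18)/6 = 84/6 = 14; σ²_Task 4 = ((18−10)/6)² = 1.778
te_Task 5 = (7 + 4·12 + 29)/6 = 84/6 = 14; σ²_Task 5 = ((29−7)/6)² = 13.444
te_Task 6 = (7 + 4·13 + 19)/6 = 78/6 = 13; σ²_Task 6 = ((19−7)/6)² = 4.000
te_Task 7 = (3 + 4·5 + 7)/6 = 30/6 = 5; σ²_Task 7 = ((7−3)/6)² = 0.444
te_Task 8 = (12 + 4·13 + 20)/6 = 84/6 = 14; σ²_Task 8 = ((20−12)/6)² = 1.778
te_Task 9 = (13 + 4·14 + 27)/6 = 96/6 = 16; σ²_Task 9 = ((27−13)/6)² = 5.444

Forward pass:
ES_Task 1 = 0; EF_Task 1 = 8
ES_Task 2 = 0; EF_Task 2 = 14
ES_Task 3 = 0; EF_Task 3 = 13
ES_Task 4 = 8; EF_Task 4 = 8+14 = 22
ES_Task 5 = 8; EF_Task 5 = 8+14 = 22
ES_Task 6 = 13; EF_Task 6 = 13+13 = 26
ES_Task 7 = max(EF_Task 2=14, EF_Task 6=26) = 26; EF_Task 7 = 26+5 = 31
ES_Task 8 = 22; EF_Task 8 = 22+14 = 36
ES_Task 9 = max(EF_Task 4=22, EF_Task 6=26, EF_Task 7=31, EF_Task 8=36) = 36; EF_Task 9 = 36+16 = 52
Expected project duration μ = 52 weeks. Critical path: Task 1 → Task 5 → Task 8 → Task 9.

Variances on critical path: σ²_Task 1=1.778, σ²_Task 5=13.444, σ²_Task 8=1.778, σ²_Task 9=5.444.
Largest is σ²_Task 5 = 13.444.

Task 5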